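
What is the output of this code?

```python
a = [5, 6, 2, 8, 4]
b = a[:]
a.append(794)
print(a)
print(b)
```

Key concept: slice [:] creates copy.
Step by step:
`a = [5, 6, 2, 8, 4]` → a = [5, 6, 2, 8, 4]
`b = a[:]` → b = [5, 6, 2, 8, 4]
`a.append(794)` → a = [5, 6, 2, 8, 4, 794]
`print(a)` → prints [5, 6, 2, 8, 4, 794]
`print(b)` → prints [5, 6, 2, 8, 4]

Answer:
[5, 6, 2, 8, 4, 794]
[5, 6, 2, 8, 4]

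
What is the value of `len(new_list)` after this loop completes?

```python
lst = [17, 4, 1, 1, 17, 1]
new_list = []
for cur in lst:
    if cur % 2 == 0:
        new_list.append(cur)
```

Count even numbers in [17, 4, 1, 1, 17, 1]
`new_list` takes the values: [] → [4]
So `len(new_list)` = 1

Answer: 1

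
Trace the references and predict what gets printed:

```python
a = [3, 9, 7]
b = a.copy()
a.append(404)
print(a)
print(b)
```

Key concept: list.copy() creates independent copy.
Step by step:
`a = [3, 9, 7]` → a = [3, 9, 7]
`b = a.copy()` → b = [3, 9, 7]
`a.append(404)` → a = [3, 9, 7, 404]
`print(a)` → prints [3, 9, 7, 404]
`print(b)` → prints [3, 9, 7]

Answer:
[3, 9, 7, 404]
[3, 9, 7]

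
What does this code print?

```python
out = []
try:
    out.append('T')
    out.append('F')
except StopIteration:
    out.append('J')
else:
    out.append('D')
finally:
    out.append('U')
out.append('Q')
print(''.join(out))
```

Execution trace: 'T' (try body) → 'F' (try body, no exception) → 'D' (else) → 'U' (finally) → 'Q' (after the try/except). Output: TFDUQ

Answer: TFDUQ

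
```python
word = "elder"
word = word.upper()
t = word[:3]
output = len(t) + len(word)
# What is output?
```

Trace:
`word = "elder"` → word = 'elder'
`word = word.upper()` → word = 'ELDER'
`t = word[:3]` → t = 'ELD'
`output = len(t) + len(word)` → output = 8
So output = 8

Answer: 8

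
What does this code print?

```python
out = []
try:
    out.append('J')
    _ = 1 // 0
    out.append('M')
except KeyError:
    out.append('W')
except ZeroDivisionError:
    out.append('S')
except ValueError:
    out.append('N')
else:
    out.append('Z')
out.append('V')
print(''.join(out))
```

Execution trace: 'J' (try body) → 'S' (except ZeroDivisionError) → 'V' (after the try/except). Output: JSV

Answer: JSV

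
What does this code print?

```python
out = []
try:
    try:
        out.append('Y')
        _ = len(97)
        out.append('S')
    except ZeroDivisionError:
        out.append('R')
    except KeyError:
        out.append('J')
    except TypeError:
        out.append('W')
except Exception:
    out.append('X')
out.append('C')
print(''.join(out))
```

Execution trace: 'Y' (inner try body) → 'W' (inner except TypeError) → 'C' (after the try/except). Output: YWC

Answer: YWC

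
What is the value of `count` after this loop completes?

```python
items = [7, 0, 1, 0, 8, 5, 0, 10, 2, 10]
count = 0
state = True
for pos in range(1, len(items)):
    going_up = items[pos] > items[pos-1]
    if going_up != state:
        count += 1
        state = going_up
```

Count direction changes in [7, 0, 1, 0, 8, 5, 0, 10, 2, 10]
`count` takes the values: 0 → 1 → 2 → 3 → 4 → 5 → 6 → 7 → 8

Answer: 8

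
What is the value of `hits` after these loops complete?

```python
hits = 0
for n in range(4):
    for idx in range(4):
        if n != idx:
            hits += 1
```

4² - 4 (exclude diagonal)
`hits` takes the values: 0 → 1 → 2 → 3 → 4 → 5 → 6 → 7 → 8 → 9 → 10 → 11 → 12

Answer: 12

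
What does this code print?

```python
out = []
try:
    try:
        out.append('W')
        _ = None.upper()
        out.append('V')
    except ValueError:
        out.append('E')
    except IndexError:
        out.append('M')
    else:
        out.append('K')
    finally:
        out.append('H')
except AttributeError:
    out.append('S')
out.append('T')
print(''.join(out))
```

Execution trace: 'W' (try body) → 'H' (finally) → 'S' (outer except AttributeError) → 'T' (after the try/except). Output: WHST

Answer: WHST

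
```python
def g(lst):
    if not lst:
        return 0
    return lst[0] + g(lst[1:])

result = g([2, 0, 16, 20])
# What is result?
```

2 + 0 + 16 + 20 + 0 = 38

Answer: 38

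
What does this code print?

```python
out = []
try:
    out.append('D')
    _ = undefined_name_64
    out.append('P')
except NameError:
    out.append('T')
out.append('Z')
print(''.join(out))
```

Execution trace: 'D' (try body) → 'T' (except NameError) → 'Z' (after the try/except). Output: DTZ

Answer: DTZ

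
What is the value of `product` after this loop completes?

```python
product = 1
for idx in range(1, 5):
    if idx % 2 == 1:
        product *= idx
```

Product of odd numbers 1 to 4
`product` takes the values: 1 → 3

Answer: 3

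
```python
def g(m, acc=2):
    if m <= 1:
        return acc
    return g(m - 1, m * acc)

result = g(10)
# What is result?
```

Accumulator trace (n, acc): (10, 2) -> (9, 20) -> (8, 180) -> (7, 1440) -> (6, 10080) -> (5, 60480) -> (4, 302400) -> (3, 1209600) -> (2, 3628800) -> (1, 7257600) -> return 7257600

Answer: 7257600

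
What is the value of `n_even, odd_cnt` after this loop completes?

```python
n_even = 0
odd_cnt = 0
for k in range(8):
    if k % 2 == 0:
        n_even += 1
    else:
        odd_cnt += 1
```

Count evens and odds in range(8)
`n_even, odd_cnt` takes the values: (0, 0) → (1, 0) → (1, 1) → (2, 1) → (2, 2) → (3, 2) → (3, 3) → (4, 3) → (4, 4)

Answer: 4, 4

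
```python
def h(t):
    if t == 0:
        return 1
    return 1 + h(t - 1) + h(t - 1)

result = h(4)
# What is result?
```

h(t) = 1 + 2·h(t-1), h(0)=1. Closed form: (1+1)·2^4 - 1 = 31.

Answer: 31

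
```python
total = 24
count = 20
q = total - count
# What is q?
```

Trace:
`total = 24` → total = 24
`count = 20` → count = 20
`q = total - count` → q = 4
So q = 4

Answer: 4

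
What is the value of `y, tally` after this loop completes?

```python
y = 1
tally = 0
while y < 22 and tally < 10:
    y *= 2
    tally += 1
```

Double until >= 22 or 10 iterations
`y, tally` takes the values: (1, 0) → (2, 0) → (2, 1) → (4, 1) → (4, 2) → (8, 2) → (8, 3) → (16, 3) → (16, 4) → (32, 4) → (32, 5)

Answer: 32, 5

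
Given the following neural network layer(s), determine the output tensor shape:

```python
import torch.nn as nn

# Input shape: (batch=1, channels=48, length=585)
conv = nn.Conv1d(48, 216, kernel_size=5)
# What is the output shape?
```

Input: (1, 48, 585) -> Output: (1, 216, 581)

Answer: (1, 216, 581)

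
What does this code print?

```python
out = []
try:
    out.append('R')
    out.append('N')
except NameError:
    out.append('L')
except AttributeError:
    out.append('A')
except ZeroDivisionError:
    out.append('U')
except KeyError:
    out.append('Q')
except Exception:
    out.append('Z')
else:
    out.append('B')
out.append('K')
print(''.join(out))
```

Execution trace: 'R' (try body) → 'N' (try body, no exception) → 'B' (else) → 'K' (after the try/except). Output: RNBK

Answer: RNBK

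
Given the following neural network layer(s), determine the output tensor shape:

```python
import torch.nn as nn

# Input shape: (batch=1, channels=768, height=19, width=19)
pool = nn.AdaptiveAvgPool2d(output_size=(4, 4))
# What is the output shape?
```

Input: (1, 768, 19, 19) -> Output: (1, 768, 4, 4)

Answer: (1, 768, 4, 4)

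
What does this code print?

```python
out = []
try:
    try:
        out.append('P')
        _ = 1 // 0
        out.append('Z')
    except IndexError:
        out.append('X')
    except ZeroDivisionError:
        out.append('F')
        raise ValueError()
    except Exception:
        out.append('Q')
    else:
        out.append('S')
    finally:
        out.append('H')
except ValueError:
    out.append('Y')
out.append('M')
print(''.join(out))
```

Execution trace: 'P' (inner try body) → 'F' (inner except ZeroDivisionError) → 'H' (inner finally) → 'Y' (outer except ValueError) → 'M' (after the try/except). Output: PFHYM

Answer: PFHYM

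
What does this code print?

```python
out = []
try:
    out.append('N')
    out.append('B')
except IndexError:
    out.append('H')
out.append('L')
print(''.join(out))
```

Execution trace: 'N' (try body) → 'B' (try body, no exception) → 'L' (after the try/except). Output: NBL

Answer: NBL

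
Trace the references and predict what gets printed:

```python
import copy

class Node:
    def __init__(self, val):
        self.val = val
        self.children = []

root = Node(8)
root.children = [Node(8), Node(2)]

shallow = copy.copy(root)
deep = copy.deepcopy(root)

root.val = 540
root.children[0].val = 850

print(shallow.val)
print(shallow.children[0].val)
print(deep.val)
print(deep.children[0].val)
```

Key concept: deep copy with custom objects.
Step by step:
`root = Node(8)` → root = Node(val=8, children=[])
`root.children = [Node(8), Node(2)]` → root = Node(val=8, children=[Node(val=8, children=[]), Node(val=2, children=[])])
`shallow = copy.copy(root)` → shallow = Node(val=8, children=[Node(val=8, children=[]), Node(val=2, children=[])])
`deep = copy.deepcopy(root)` → deep = Node(val=8, children=[Node(val=8, children=[]), Node(val=2, children=[])])
`root.val = 540` → root = Node(val=540, children=[Node(val=8, children=[]), Node(val=2, children=[])])
`root.children[0].val = 850` → root = Node(val=540, children=[Node(val=850, children=[]), Node(val=2, children=[])]); shallow = Node(val=8, children=[Node(val=850, children=[]), Node(val=2, children=[])])
`print(shallow.val)` → prints 8
`print(shallow.children[0].val)` → prints 850
`print(deep.val)` → prints 8
`print(deep.children[0].val)` → prints 8

Answer:
8
850
8
8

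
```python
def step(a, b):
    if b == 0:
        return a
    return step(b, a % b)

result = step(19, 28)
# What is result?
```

step(19, 28) -> step(28, 19) -> step(19, 9) -> step(9, 1) -> step(1, 0) -> 1

Answer: 1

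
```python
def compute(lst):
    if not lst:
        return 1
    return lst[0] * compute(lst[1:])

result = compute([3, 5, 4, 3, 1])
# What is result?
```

Product over [3, 5, 4, 3, 1] = 3 * 5 * 4 * 3 * 1 = 180

Answer: 180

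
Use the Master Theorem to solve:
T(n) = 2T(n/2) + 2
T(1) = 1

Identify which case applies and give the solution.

a=2, b=2, f(n)=2. log_2(2) = 1. Since c=0 < 1, Case 1 applies: T(n) = Θ(n^log_b(a)) = O(n).

Answer: O(n) - Case 1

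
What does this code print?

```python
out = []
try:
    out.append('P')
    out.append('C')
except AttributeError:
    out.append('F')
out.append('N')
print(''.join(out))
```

Execution trace: 'P' (try body) → 'C' (try body, no exception) → 'N' (after the try/except). Output: PCN

Answer: PCN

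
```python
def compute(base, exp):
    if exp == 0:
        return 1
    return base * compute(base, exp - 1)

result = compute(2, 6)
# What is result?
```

compute(2, 6) = 2 * 2 * 2 * 2 * 2 * 2 = 64

Answer: 64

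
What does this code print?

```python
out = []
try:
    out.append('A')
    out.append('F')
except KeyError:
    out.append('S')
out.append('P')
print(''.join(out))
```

Execution trace: 'A' (try body) → 'F' (try body, no exception) → 'P' (after the try/except). Output: AFP

Answer: AFP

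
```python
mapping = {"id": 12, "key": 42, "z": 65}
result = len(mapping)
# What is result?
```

Trace:
`mapping = {"id": 12, "key": 42, "z": 65}` → mapping = {'id': 12, 'key': 42, 'z': 65}
`result = len(mapping)` → result = 3
So result = 3

Answer: 3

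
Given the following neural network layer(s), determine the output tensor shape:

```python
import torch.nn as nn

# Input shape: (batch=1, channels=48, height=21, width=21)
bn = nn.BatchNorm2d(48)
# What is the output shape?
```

Input: (1, 48, 21, 21) -> Output: (1, 48, 21, 21)

Answer: (1, 48, 21, 21)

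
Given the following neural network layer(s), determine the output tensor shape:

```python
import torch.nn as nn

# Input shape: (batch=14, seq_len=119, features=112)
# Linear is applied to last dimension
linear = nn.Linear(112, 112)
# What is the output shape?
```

Input: (14, 119, 112) -> Output: (14, 119, 112)

Answer: (14, 119, 112)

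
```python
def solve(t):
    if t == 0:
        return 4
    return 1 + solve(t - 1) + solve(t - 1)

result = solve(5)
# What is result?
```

solve(t) = 1 + 2·solve(t-1), solve(0)=4. Closed form: (4+1)·2^5 - 1 = 159.

Answer: 159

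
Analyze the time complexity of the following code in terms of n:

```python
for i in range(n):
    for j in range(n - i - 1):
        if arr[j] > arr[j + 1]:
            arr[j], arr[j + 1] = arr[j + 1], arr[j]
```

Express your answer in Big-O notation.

This is Bubble sort. Time complexity: O(n²).

Answer: O(n²)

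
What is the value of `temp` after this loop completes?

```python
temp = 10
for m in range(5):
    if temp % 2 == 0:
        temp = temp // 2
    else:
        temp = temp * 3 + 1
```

Collatz-style transformation from 10
`temp` takes the values: 10 → 5 → 16 → 8 → 4 → 2

Answer: 2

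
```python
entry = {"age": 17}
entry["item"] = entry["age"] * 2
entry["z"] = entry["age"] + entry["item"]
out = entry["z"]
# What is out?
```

Trace:
`entry = {"age": 17}` → entry = {'age': 17}
`entry["item"] = entry["age"] * 2` → entry = {'age': 17, 'item': 34}
`entry["z"] = entry["age"] + entry["item"]` → entry = {'age': 17, 'item': 34, 'z': 51}
`out = entry["z"]` → out = 51
So out = 51

Answer: 51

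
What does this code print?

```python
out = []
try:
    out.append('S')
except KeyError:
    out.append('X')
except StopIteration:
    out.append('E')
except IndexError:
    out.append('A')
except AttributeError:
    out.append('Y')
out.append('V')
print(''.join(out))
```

Execution trace: 'S' (try body, no exception) → 'V' (after the try/except). Output: SV

Answer: SV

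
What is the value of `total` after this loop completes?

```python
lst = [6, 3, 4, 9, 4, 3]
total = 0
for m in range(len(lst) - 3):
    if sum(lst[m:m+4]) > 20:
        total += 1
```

Count windows with sum > 20
`total` takes the values: 0 → 1

Answer: 1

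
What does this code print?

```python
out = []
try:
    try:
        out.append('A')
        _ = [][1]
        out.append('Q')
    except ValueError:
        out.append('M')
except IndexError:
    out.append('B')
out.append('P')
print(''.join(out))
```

Execution trace: 'A' (try body) → 'B' (outer except IndexError) → 'P' (after the try/except). Output: ABP

Answer: ABP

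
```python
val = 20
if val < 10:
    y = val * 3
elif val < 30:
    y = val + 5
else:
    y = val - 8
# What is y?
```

Trace:
`val = 20` → val = 20
`if val < 10: ...` → val < 10 is False, val < 30 is True → y = 25
So y = 25

Answer: 25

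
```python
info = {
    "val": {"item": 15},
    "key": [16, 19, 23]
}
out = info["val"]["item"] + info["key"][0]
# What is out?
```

Trace:
`info = { ...` → info = {'val': {'item': 15}, 'key': [16, 19, 23]}
`out = info["val"]["item"] + info["key"][0]` → out = 31
So out = 31

Answer: 31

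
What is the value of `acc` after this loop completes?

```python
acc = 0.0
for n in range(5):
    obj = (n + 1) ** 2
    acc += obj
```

Sum of squared losses 1² + 2² + ... + 5²
`acc` takes the values: 0.0 → 1.0 → 5.0 → 14.0 → 30.0 → 55.0

Answer: 55.0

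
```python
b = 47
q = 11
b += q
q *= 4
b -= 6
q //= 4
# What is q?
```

Trace:
`b = 47` → b = 47
`q = 11` → q = 11
`b += q` → b = 58
`q *= 4` → q = 44
`b -= 6` → b = 52
`q //= 4` → q = 11
So q = 11

Answer: 11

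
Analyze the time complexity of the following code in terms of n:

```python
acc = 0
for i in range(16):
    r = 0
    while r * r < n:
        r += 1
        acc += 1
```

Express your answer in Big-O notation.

Each loop level contributes: 1 × √n. Multiplying the contributions gives O(√n).

Answer: O(√n)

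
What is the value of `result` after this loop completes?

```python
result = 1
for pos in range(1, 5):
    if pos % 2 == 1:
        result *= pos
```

Product of odd numbers 1 to 4
`result` takes the values: 1 → 3

Answer: 3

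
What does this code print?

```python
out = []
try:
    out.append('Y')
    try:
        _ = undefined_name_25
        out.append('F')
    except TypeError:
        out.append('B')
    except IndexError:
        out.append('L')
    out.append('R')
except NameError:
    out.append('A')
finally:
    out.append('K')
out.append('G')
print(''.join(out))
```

Execution trace: 'Y' (try body) → 'A' (except NameError) → 'K' (finally) → 'G' (after the try/except). Output: YAKG

Answer: YAKG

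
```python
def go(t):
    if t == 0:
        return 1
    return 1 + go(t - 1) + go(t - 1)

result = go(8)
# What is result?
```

go(t) = 1 + 2·go(t-1), go(0)=1. Closed form: (1+1)·2^8 - 1 = 511.

Answer: 511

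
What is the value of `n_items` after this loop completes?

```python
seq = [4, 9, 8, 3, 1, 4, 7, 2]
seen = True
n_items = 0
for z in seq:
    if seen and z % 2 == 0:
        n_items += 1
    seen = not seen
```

Count even values at even positions
`n_items` takes the values: 0 → 1 → 2

Answer: 2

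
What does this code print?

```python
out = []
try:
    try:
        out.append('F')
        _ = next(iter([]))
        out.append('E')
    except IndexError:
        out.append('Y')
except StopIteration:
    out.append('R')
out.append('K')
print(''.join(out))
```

Execution trace: 'F' (try body) → 'R' (outer except StopIteration) → 'K' (after the try/except). Output: FRK

Answer: FRK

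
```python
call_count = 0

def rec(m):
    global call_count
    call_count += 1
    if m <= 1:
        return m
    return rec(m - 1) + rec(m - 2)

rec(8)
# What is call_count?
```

Calls(m) = 1 + Calls(m-1) + Calls(m-2); Calls(0)=Calls(1)=1. For m=8 this gives 67.

Answer: 67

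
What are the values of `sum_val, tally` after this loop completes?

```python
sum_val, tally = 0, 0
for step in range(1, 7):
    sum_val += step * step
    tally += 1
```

Sum of squares and count
`sum_val, tally` takes the values: (0, 0) → (1, 0) → (1, 1) → (5, 1) → (5, 2) → (14, 2) → (14, 3) → (30, 3) → (30, 4) → (55, 4) → (55, 5) → (91, 5) → (91, 6)

Answer: 91, 6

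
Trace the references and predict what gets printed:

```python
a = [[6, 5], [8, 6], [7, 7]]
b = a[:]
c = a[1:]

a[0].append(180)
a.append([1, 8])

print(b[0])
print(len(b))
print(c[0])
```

Key concept: slice with nested mutation.
Step by step:
`a = [[6, 5], [8, 6], [7, 7]]` → a = [[6, 5], [8, 6], [7, 7]]
`b = a[:]` → b = [[6, 5], [8, 6], [7, 7]]
`c = a[1:]` → c = [[8, 6], [7, 7]]
`a[0].append(180)` → a = [[6, 5, 180], [8, 6], [7, 7]]; b = [[6, 5, 180], [8, 6], [7, 7]]
`a.append([1, 8])` → a = [[6, 5, 180], [8, 6], [7, 7], [1, 8]]
`print(b[0])` → prints [6, 5, 180]
`print(len(b))` → prints 3
`print(c[0])` → prints [8, 6]

Answer:
[6, 5, 180]
3
[8, 6]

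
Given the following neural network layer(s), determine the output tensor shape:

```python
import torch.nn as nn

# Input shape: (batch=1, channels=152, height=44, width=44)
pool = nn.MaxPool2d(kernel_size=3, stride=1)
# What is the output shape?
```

Input: (1, 152, 44, 44) -> Output: (1, 152, 42, 42)

Answer: (1, 152, 42, 42)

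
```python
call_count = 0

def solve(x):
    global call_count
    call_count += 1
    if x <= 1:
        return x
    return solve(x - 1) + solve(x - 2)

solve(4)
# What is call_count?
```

Calls(x) = 1 + Calls(x-1) + Calls(x-2); Calls(0)=Calls(1)=1. For x=4 this gives 9.

Answer: 9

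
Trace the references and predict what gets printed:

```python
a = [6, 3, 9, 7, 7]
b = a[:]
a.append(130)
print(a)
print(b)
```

Key concept: slice [:] creates copy.
Step by step:
`a = [6, 3, 9, 7, 7]` → a = [6, 3, 9, 7, 7]
`b = a[:]` → b = [6, 3, 9, 7, 7]
`a.append(130)` → a = [6, 3, 9, 7, 7, 130]
`print(a)` → prints [6, 3, 9, 7, 7, 130]
`print(b)` → prints [6, 3, 9, 7, 7]

Answer:
[6, 3, 9, 7, 7, 130]
[6, 3, 9, 7, 7]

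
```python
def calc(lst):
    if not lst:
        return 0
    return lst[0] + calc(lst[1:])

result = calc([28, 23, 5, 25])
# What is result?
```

28 + 23 + 5 + 25 + 0 = 81

Answer: 81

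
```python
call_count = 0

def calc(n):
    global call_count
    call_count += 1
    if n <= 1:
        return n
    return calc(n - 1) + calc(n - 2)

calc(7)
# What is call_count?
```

Calls(n) = 1 + Calls(n-1) + Calls(n-2); Calls(0)=Calls(1)=1. For n=7 this gives 41.

Answer: 41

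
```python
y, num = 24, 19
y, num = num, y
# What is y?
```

Trace:
`y, num = 24, 19` → y = 24; num = 19
`y, num = num, y` → y = 19; num = 24
So y = 19

Answer: 19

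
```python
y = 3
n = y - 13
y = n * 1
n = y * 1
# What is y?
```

Trace:
`y = 3` → y = 3
`n = y - 13` → n = -10
`y = n * 1` → y = -10
`n = y * 1` → n = -10
So y = -10

Answer: -10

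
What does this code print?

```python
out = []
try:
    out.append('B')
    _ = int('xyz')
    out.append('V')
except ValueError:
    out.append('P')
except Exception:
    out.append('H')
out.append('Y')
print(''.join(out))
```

Execution trace: 'B' (try body) → 'P' (except ValueError) → 'Y' (after the try/except). Output: BPY

Answer: BPY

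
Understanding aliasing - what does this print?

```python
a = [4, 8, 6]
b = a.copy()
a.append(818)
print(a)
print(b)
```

Key concept: list.copy() creates independent copy.
Step by step:
`a = [4, 8, 6]` → a = [4, 8, 6]
`b = a.copy()` → b = [4, 8, 6]
`a.append(818)` → a = [4, 8, 6, 818]
`print(a)` → prints [4, 8, 6, 818]
`print(b)` → prints [4, 8, 6]

Answer:
[4, 8, 6, 818]
[4, 8, 6]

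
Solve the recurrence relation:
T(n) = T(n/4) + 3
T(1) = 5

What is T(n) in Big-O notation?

Each step divides n by 4 and adds 3. After log_4(n) steps we reach T(1)=5. So T(n) = 3·log_4(n) + 5 = O(log n).

Answer: O(log n)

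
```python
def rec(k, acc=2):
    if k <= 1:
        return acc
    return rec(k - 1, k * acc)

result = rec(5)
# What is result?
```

Accumulator trace (n, acc): (5, 2) -> (4, 10) -> (3, 40) -> (2, 120) -> (1, 240) -> return 240

Answer: 240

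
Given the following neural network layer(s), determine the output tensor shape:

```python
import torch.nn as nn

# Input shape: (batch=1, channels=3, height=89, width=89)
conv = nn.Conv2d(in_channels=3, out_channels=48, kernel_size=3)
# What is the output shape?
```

Input: (1, 3, 89, 89) -> Output: (1, 48, 87, 87)

Answer: (1, 48, 87, 87)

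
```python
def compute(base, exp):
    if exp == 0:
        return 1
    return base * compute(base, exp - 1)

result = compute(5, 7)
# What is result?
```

compute(5, 7) = 5 * 5 * 5 * 5 * 5 * 5 * 5 = 78125

Answer: 78125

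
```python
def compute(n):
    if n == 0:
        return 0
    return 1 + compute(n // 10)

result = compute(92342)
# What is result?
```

Count of digits of 92342: 5

Answer: 5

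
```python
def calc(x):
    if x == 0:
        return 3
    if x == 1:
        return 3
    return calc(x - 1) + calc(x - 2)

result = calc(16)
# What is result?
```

Build up from base cases: calc(0)=3, calc(1)=3, calc(2)=6, calc(3)=9, calc(4)=15, calc(5)=24, calc(6)=39, ..., calc(16)=4791

Answer: 4791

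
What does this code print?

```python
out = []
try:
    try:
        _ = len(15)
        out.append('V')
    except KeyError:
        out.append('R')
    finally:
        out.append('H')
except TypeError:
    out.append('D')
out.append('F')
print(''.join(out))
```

Execution trace: 'H' (finally) → 'D' (outer except TypeError) → 'F' (after the try/except). Output: HDF

Answer: HDF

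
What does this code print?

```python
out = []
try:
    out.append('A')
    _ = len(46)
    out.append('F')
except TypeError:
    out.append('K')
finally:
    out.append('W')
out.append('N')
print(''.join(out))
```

Execution trace: 'A' (try body) → 'K' (except TypeError) → 'W' (finally) → 'N' (after the try/except). Output: AKWN

Answer: AKWN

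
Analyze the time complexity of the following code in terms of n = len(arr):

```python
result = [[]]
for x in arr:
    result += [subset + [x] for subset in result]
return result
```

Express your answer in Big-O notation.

This is subset (power-set) generation — 2^n subsets, each materialised as a list of up to n elements. Time complexity: O(n · 2^n).

Answer: O(n · 2^n)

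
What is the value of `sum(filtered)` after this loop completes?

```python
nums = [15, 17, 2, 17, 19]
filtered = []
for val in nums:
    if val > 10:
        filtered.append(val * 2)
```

Sum of doubled values > 10
`filtered` takes the values: [] → [30] → [30, 34] → [30, 34, 34] → [30, 34, 34, 38]
So `sum(filtered)` = 136

Answer: 136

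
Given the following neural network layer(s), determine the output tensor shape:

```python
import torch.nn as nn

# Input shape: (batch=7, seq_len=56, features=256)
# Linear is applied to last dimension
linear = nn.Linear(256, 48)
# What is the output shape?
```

Input: (7, 56, 256) -> Output: (7, 56, 48)

Answer: (7, 56, 48)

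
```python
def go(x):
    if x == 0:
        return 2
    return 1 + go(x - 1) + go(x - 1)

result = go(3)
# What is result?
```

go(x) = 1 + 2·go(x-1), go(0)=2. Closed form: (2+1)·2^3 - 1 = 23.

Answer: 23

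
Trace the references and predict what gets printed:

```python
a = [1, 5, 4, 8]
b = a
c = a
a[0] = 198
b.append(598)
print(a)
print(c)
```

Key concept: multiple aliases.
Step by step:
`a = [1, 5, 4, 8]` → a = [1, 5, 4, 8]
`b = a` → b = [1, 5, 4, 8] (same object as a)
`c = a` → c = [1, 5, 4, 8] (same object as a, b)
`a[0] = 198` → a = [198, 5, 4, 8] (same object as b, c); b = [198, 5, 4, 8] (same object as a, c); c = [198, 5, 4, 8] (same object as a, b)
`b.append(598)` → a = [198, 5, 4, 8, 598] (same object as b, c); b = [198, 5, 4, 8, 598] (same object as a, c); c = [198, 5, 4, 8, 598] (same object as a, b)
`print(a)` → prints [198, 5, 4, 8, 598]
`print(c)` → prints [198, 5, 4, 8, 598]

Answer:
[198, 5, 4, 8, 598]
[198, 5, 4, 8, 598]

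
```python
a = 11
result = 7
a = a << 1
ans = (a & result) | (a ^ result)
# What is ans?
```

Trace:
`a = 11` → a = 11
`result = 7` → result = 7
`a = a << 1` → a = 22
`ans = (a & result) | (a ^ result)` → ans = 23
So ans = 23

Answer: 23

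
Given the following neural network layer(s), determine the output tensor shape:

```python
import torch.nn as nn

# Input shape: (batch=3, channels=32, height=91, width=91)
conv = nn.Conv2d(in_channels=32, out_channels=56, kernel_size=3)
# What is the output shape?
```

Input: (3, 32, 91, 91) -> Output: (3, 56, 89, 89)

Answer: (3, 56, 89, 89)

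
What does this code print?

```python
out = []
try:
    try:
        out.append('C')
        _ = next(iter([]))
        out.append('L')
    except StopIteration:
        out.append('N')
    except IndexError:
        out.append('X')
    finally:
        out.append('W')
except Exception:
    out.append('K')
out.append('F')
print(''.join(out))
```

Execution trace: 'C' (inner try body) → 'N' (inner except StopIteration) → 'W' (inner finally) → 'F' (after the try/except). Output: CNWF

Answer: CNWF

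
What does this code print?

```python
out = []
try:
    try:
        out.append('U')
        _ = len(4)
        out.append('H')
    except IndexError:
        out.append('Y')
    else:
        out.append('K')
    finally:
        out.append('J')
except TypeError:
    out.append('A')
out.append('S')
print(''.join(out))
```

Execution trace: 'U' (try body) → 'J' (finally) → 'A' (outer except TypeError) → 'S' (after the try/except). Output: UJAS

Answer: UJAS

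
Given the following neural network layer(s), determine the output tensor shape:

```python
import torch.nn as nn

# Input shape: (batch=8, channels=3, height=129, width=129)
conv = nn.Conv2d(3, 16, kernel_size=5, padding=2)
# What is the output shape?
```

Input: (8, 3, 129, 129) -> Output: (8, 16, 129, 129)

Answer: (8, 16, 129, 129)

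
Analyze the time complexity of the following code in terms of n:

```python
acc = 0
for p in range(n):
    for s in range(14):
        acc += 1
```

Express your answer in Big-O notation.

Each loop level contributes: n × 1. Multiplying the contributions gives O(n).

Answer: O(n)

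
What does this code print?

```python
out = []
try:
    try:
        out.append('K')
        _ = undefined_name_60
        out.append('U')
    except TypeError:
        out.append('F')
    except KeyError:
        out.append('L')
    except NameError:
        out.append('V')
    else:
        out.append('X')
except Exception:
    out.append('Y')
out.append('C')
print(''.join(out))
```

Execution trace: 'K' (inner try body) → 'V' (inner except NameError) → 'C' (after the try/except). Output: KVC

Answer: KVC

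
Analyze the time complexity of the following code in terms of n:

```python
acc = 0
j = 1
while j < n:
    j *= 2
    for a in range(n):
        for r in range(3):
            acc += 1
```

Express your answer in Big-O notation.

Each loop level contributes: log n × n × 1. Multiplying the contributions gives O(n log n).

Answer: O(n log n)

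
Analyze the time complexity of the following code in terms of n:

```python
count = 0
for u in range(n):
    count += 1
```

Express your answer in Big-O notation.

Each loop level contributes: n. Multiplying the contributions gives O(n).

Answer: O(n)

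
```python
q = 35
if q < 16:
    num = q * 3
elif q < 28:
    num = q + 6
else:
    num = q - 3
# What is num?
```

Trace:
`q = 35` → q = 35
`if q < 16: ...` → q < 16 is False, q < 28 is False, take else branch → num = 32
So num = 32

Answer: 32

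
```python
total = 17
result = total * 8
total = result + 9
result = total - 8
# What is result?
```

Trace:
`total = 17` → total = 17
`result = total * 8` → result = 136
`total = result + 9` → total = 145
`result = total - 8` → result = 137
So result = 137

Answer: 137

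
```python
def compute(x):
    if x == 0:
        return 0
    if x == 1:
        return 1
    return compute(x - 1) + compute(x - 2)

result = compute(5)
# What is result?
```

Build up from base cases: compute(0)=0, compute(1)=1, compute(2)=1, compute(3)=2, compute(4)=3, compute(5)=5

Answer: 5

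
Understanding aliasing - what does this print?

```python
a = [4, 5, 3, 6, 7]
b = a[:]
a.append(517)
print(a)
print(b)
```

Key concept: slice [:] creates copy.
Step by step:
`a = [4, 5, 3, 6, 7]` → a = [4, 5, 3, 6, 7]
`b = a[:]` → b = [4, 5, 3, 6, 7]
`a.append(517)` → a = [4, 5, 3, 6, 7, 517]
`print(a)` → prints [4, 5, 3, 6, 7, 517]
`print(b)` → prints [4, 5, 3, 6, 7]

Answer:
[4, 5, 3, 6, 7, 517]
[4, 5, 3, 6, 7]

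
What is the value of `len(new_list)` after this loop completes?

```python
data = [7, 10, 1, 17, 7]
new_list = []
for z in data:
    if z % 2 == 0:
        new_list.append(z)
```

Count even numbers in [7, 10, 1, 17, 7]
`new_list` takes the values: [] → [10]
So `len(new_list)` = 1

Answer: 1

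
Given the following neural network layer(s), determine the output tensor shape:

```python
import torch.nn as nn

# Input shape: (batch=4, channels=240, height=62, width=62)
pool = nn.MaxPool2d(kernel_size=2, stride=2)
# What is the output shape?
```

Input: (4, 240, 62, 62) -> Output: (4, 240, 31, 31)

Answer: (4, 240, 31, 31)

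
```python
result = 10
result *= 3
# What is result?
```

Trace:
`result = 10` → result = 10
`result *= 3` → result = 30
So result = 30

Answer: 30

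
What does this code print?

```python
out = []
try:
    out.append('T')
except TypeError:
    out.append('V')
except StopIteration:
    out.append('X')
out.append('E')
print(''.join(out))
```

Execution trace: 'T' (try body, no exception) → 'E' (after the try/except). Output: TE

Answer: TE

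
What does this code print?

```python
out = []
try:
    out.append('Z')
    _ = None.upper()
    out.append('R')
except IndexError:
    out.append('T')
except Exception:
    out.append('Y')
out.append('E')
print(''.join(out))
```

Execution trace: 'Z' (try body) → 'Y' (except Exception) → 'E' (after the try/except). Output: ZYE

Answer: ZYE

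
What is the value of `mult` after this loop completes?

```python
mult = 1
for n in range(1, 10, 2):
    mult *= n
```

Product of 1, 3, 5, ... up to 9
`mult` takes the values: 1 → 3 → 15 → 105 → 945

Answer: 945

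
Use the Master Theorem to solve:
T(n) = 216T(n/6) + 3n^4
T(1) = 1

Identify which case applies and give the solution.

a=216, b=6, f(n)=3n^4. log_6(216) = 3. Since c=4 > 3 and the regularity condition holds (216(n/6)^4 = (216/6^4)n^4 with 216/6^4 < 1), Case 3 applies: T(n) = Θ(f(n)) = O(n^4).

Answer: O(n^4) - Case 3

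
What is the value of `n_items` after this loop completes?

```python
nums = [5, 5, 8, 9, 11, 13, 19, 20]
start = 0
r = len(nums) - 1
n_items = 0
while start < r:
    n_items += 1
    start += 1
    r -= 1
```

Iterations until pointers meet (list length 8)
`n_items` takes the values: 0 → 1 → 2 → 3 → 4

Answer: 4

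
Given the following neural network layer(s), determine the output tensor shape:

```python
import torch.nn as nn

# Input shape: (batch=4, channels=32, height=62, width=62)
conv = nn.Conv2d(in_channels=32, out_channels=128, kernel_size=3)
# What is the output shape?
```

Input: (4, 32, 62, 62) -> Output: (4, 128, 60, 60)

Answer: (4, 128, 60, 60)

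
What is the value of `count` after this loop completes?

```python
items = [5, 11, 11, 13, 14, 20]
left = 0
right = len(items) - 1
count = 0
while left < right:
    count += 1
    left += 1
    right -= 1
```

Iterations until pointers meet (list length 6)
`count` takes the values: 0 → 1 → 2 → 3

Answer: 3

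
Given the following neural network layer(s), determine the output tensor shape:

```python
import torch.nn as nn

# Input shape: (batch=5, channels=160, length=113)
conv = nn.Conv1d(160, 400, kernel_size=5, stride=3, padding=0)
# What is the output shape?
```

Input: (5, 160, 113) -> Output: (5, 400, 37)

Answer: (5, 400, 37)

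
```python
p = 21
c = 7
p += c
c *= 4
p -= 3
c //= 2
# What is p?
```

Trace:
`p = 21` → p = 21
`c = 7` → c = 7
`p += c` → p = 28
`c *= 4` → c = 28
`p -= 3` → p = 25
`c //= 2` → c = 14
So p = 25

Answer: 25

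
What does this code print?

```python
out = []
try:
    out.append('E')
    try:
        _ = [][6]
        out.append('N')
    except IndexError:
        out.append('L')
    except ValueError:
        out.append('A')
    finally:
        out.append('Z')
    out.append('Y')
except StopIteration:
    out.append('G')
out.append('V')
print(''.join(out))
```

Execution trace: 'E' (try body) → 'L' (inner except IndexError) → 'Z' (inner finally) → 'Y' (try body, no exception) → 'V' (after the try/except). Output: ELZYV

Answer: ELZYV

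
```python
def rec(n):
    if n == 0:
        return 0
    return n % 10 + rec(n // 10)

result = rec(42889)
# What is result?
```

Sum of digits of 42889: 9 + 8 + 8 + 2 + 4 = 31

Answer: 31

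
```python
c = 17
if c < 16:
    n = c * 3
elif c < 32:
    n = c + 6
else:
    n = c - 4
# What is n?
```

Trace:
`c = 17` → c = 17
`if c < 16: ...` → c < 16 is False, c < 32 is True → n = 23
So n = 23

Answer: 23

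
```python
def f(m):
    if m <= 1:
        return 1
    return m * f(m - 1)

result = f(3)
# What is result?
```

f(3) = 3 * 2 * 1 = 6

Answer: 6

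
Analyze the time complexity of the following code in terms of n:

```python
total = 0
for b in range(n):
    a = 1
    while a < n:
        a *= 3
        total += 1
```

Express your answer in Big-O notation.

Each loop level contributes: n × log n. Multiplying the contributions gives O(n log n).

Answer: O(n log n)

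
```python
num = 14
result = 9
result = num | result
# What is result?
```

Trace:
`num = 14` → num = 14
`result = 9` → result = 9
`result = num | result` → result = 15
So result = 15

Answer: 15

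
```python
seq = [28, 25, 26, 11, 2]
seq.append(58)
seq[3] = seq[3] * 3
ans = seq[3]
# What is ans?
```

Trace:
`seq = [28, 25, 26, 11, 2]` → seq = [28, 25, 26, 11, 2]
`seq.append(58)` → seq = [28, 25, 26, 11, 2, 58]
`seq[3] = seq[3] * 3` → seq = [28, 25, 26, 33, 2, 58]
`ans = seq[3]` → ans = 33
So ans = 33

Answer: 33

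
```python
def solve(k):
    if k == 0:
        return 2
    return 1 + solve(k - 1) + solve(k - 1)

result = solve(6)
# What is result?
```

solve(k) = 1 + 2·solve(k-1), solve(0)=2. Closed form: (2+1)·2^6 - 1 = 191.

Answer: 191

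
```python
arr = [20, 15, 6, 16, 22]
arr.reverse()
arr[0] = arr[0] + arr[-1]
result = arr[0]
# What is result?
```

Trace:
`arr = [20, 15, 6, 16, 22]` → arr = [20, 15, 6, 16, 22]
`arr.reverse()` → arr = [22, 16, 6, 15, 20]
`arr[0] = arr[0] + arr[-1]` → arr = [42, 16, 6, 15, 20]
`result = arr[0]` → result = 42
So result = 42

Answer: 42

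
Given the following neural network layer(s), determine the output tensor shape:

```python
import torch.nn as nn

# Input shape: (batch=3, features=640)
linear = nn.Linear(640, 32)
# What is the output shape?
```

Input: (3, 640) -> Output: (3, 32)

Answer: (3, 32)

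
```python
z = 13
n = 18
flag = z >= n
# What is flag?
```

Trace:
`z = 13` → z = 13
`n = 18` → n = 18
`flag = z >= n` → flag = False
So flag = False

Answer: False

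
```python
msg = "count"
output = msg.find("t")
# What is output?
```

Trace:
`msg = "count"` → msg = 'count'
`output = msg.find("t")` → output = 4
So output = 4

Answer: 4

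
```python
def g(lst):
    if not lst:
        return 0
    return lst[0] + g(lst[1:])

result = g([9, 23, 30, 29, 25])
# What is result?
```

9 + 23 + 30 + 29 + 25 + 0 = 116

Answer: 116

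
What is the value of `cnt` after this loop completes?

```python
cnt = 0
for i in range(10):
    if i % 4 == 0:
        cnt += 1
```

Count numbers divisible by 4 in range(10)
`cnt` takes the values: 0 → 1 → 2 → 3

Answer: 3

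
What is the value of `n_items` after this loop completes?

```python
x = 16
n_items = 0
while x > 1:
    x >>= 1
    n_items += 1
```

Count right shifts until 1
`n_items` takes the values: 0 → 1 → 2 → 3 → 4

Answer: 4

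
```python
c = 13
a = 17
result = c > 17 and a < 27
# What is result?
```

Trace:
`c = 13` → c = 13
`a = 17` → a = 17
`result = c > 17 and a < 27` → result = False
So result = False

Answer: False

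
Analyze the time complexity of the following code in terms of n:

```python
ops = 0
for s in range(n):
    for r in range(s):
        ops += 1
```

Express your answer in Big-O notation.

Each loop level contributes: n × n. Multiplying the contributions gives O(n^2).

Answer: O(n^2)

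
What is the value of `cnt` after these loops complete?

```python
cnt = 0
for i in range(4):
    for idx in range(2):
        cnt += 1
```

4 * 2 = 8
`cnt` takes the values: 0 → 1 → 2 → 3 → 4 → 5 → 6 → 7 → 8

Answer: 8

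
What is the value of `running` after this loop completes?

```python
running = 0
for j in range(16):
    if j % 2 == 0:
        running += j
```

Sum of even numbers 0 to 15
`running` takes the values: 0 → 2 → 6 → 12 → 20 → 30 → 42 → 56

Answer: 56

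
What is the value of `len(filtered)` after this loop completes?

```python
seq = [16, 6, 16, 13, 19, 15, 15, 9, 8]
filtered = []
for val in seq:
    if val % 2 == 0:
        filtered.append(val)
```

Count even numbers in [16, 6, 16, 13, 19, 15, 15, 9, 8]
`filtered` takes the values: [] → [16] → [16, 6] → [16, 6, 16] → [16, 6, 16, 8]
So `len(filtered)` = 4

Answer: 4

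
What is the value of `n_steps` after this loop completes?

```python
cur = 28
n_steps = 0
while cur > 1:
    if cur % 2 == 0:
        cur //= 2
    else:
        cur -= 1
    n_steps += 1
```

Steps to reduce 28 to 1
`n_steps` takes the values: 0 → 1 → 2 → 3 → 4 → 5 → 6

Answer: 6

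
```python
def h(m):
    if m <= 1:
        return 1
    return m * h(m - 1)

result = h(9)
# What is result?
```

h(9) = 9 * 8 * 7 * 6 * 5 * 4 * 3 * 2 * 1 = 362880

Answer: 362880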